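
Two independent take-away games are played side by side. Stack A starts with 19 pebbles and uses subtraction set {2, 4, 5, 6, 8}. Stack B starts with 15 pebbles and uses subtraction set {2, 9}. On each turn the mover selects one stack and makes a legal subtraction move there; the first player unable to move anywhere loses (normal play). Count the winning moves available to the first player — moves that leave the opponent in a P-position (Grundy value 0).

1

Stack A, S = {2, 4, 5, 6, 8}:
G(0) = 0
G(1) = mex{} = 0
G(2) = mex{0} = 1
G(3) = mex{0} = 1
G(4) = mex{1,0} = 2
G(5) = mex{1,0,0} = 2
G(6) = mex{2,1,0,0} = 3
G(7) = mex{2,1,1,0} = 3
G(8) = mex{3,2,1,1,0} = 4
G(9) = mex{3,2,2,1,0} = 4
G(10) = mex{4,3,2,2,1} = 0
G(11) = mex{4,3,3,2,1} = 0
G(12) = mex{0,4,3,3,2} = 1
G(13) = mex{0,4,4,3,2} = 1
G(14) = mex{1,0,4,4,3} = 2
G(15) = mex{1,0,0,4,3} = 2
G(16) = mex{2,1,0,0,4} = 3
G(17) = mex{2,1,1,0,4} = 3
G(18) = mex{3,2,1,1,0} = 4
G(19) = mex{3,2,2,1,0} = 4
G_A(19) = 4.
Stack B, S = {2, 9}:
G(0) = 0
G(1) = mex{} = 0
G(2) = mex{0} = 1
G(3) = mex{0} = 1
G(4) = mex{1} = 0
G(5) = mex{1} = 0
G(6) = mex{0} = 1
G(7) = mex{0} = 1
G(8) = mex{1} = 0
G(9) = mex{1,0} = 2
G(10) = mex{0,0} = 1
G(11) = mex{2,1} = 0
G(12) = mex{1,1} = 0
G(13) = mex{0,0} = 1
G(14) = mex{0,0} = 1
G(15) = mex{1,1} = 0
G_B(15) = 0.
Combined Grundy value = 4 ⊕ 0 = 4.
A winning move leaves total XOR = 0, i.e. changes one component's Grundy value g to g ⊕ X where X is the current total.
Stack A: need g' = 4⊕4 = 0. Options: 19−2→G=3, 19−4→G=2, 19−5→G=2, 19−6→G=1, 19−8→G=0. Hits: 1.
Stack B: need g' = 0⊕4 = 4. Options: 15−2→G=1, 15−9→G=1. Hits: 0.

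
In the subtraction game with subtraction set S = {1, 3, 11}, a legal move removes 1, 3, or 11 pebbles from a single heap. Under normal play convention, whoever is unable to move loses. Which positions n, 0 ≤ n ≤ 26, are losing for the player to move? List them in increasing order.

0, 2, 4, 6, 8, 10, 12, 14, 16, 18, 20, 22, 24, 26

G(0) = 0
G(1) = mex{0} = 1
G(2) = mex{1} = 0
G(3) = mex{0,0} = 1
G(4) = mex{1,1} = 0
G(5) = mex{0,0} = 1
G(6) = mex{1,1} = 0
G(7) = mex{0,0} = 1
G(8) = mex{1,1} = 0
G(9) = mex{0,0} = 1
G(10) = mex{1,1} = 0
G(11) = mex{0,0,0} = 1
G(12) = mex{1,1,1} = 0
G(13) = mex{0,0,0} = 1
G(14) = mex{1,1,1} = 0
G(15) = mex{0,0,0} = 1
G(16) = mex{1,1,1} = 0
G(17) = mex{0,0,0} = 1
G(18) = mex{1,1,1} = 0
G(19) = mex{0,0,0} = 1
G(20) = mex{1,1,1} = 0
G(21) = mex{0,0,0} = 1
G(22) = mex{1,1,1} = 0
G(23) = mex{0,0,0} = 1
G(24) = mex{1,1,1} = 0
G(25) = mex{0,0,0} = 1
G(26) = mex{1,1,1} = 0
P-positions are exactly the n with G(n) = 0.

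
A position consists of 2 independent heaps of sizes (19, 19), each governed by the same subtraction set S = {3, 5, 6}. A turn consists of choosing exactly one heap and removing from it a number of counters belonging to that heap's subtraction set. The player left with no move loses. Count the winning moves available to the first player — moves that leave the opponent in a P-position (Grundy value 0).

0

All heaps use S = {3, 5, 6}:
n :  0  1  2  3  4  5  6  7  8  9 10 11 12 13 14 15 16 17 18 19
G :  0  0  0  1  1  1  2  2  2  0  0  0  1  1  1  2  2  2  0  0
Heap A: G(19) = 0.
Heap B: G(19) = 0.
Combined Grundy value = 0 ⊕ 0 = 0.
A winning move leaves total XOR = 0, i.e. changes one component's Grundy value g to g ⊕ X where X is the current total.
Heap A: target g' = 0⊕0 = 0, but every legal move changes the Grundy value (mex property), so 0 moves.
Heap B: target g' = 0⊕0 = 0, but every legal move changes the Grundy value (mex property), so 0 moves.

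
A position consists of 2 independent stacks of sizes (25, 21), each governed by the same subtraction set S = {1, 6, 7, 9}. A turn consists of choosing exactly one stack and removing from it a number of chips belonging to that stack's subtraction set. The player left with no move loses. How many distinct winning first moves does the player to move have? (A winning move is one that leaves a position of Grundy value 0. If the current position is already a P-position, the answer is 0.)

2

All stacks use S = {1, 6, 7, 9}:
n :  0  1  2  3  4  5  6  7  8  9 10 11 12 13 14 15 16 17 18 19 20 21 22 23 24 25
G :  0  1  0  1  0  1  2  3  2  3  2  3  0  1  0  1  0  1  2  3  2  3  2  3  0  1
Stack A: G(25) = 1.
Stack B: G(21) = 3.
Combined Grundy value = 1 ⊕ 3 = 2.
A winning move leaves total XOR = 0, i.e. changes one component's Grundy value g to g ⊕ X where X is the current total.
Stack A: need g' = 1⊕2 = 3. Options: 25−1→G=0, 25−6→G=3, 25−7→G=2, 25−9→G=0. Hits: 1.
Stack B: need g' = 3⊕2 = 1. Options: 21−1→G=2, 21−6→G=1, 21−7→G=0, 21−9→G=0. Hits: 1.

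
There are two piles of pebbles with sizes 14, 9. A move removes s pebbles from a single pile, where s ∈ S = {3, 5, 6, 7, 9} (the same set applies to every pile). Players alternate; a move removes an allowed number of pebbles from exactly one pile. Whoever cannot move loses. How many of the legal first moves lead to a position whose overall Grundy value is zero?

All piles use S = {3, 5, 6, 7, 9}:
G(0) = 0
G(1) = mex{} = 0
G(2) = mex{} = 0
G(3) = mex{0} = 1
G(4) = mex{0} = 1
G(5) = mex{0,0} = 1
G(6) = mex{1,0,0} = 2
G(7) = mex{1,0,0,0} = 2
G(8) = mex{1,1,0,0} = 2
G(9) = mex{2,1,1,0,0} = 3
G(10) = mex{2,1,1,1,0} = 3
G(11) = mex{2,2,1,1,0} = 3
G(12) = mex{3,2,2,1,1} = 0
G(13) = mex{3,2,2,2,1} = 0
G(14) = mex{3,3,2,2,1} = 0
Pile A: G(14) = 0.
Pile B: G(9) = 3.
Combined Grundy value = 0 ⊕ 3 = 3.
A winning move leaves total XOR = 0, i.e. changes one component's Grundy value g to g ⊕ X where X is the current total.
Pile A: need g' = 0⊕3 = 3. Options: 14−3→G=3, 14−5→G=3, 14−6→G=2, 14−7→G=2, 14−9→G=1. Hits: 2.
Pile B: need g' = 3⊕3 = 0. Options: 9−3→G=2, 9−5→G=1, 9−6→G=1, 9−7→G=0, 9−9→G=0. Hits: 2.

4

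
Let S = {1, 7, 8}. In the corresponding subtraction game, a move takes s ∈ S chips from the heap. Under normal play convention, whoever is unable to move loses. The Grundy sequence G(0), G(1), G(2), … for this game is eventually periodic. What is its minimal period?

15

G(0) = 0
G(1) = mex{0} = 1
G(2) = mex{1} = 0
G(3) = mex{0} = 1
G(4) = mex{1} = 0
G(5) = mex{0} = 1
G(6) = mex{1} = 0
G(7) = mex{0,0} = 1
G(8) = mex{1,1,0} = 2
G(9) = mex{2,0,1} = 3
G(10) = mex{3,1,0} = 2
G(11) = mex{2,0,1} = 3
G(12) = mex{3,1,0} = 2
G(13) = mex{2,0,1} = 3
G(14) = mex{3,1,0} = 2
G(15) = mex{2,2,1} = 0
G(16) = mex{0,3,2} = 1
G(17) = mex{1,2,3} = 0
G(18) = mex{0,3,2} = 1
G(19) = mex{1,2,3} = 0
G(20) = mex{0,3,2} = 1
G(21) = mex{1,2,3} = 0
G(22) = mex{0,0,2} = 1
G(23) = mex{1,1,0} = 2
G(24) = mex{2,0,1} = 3
G(25) = mex{3,1,0} = 2
G(26) = mex{2,0,1} = 3
G(27) = mex{3,1,0} = 2
G(28) = mex{2,0,1} = 3
G(29) = mex{3,1,0} = 2
G(30) = mex{2,2,1} = 0
G(31) = mex{0,3,2} = 1
G(n+15) = G(n) holds for n = 0,…,7 (a full window of length max(S) = 8), so the sequence is purely periodic with period 15.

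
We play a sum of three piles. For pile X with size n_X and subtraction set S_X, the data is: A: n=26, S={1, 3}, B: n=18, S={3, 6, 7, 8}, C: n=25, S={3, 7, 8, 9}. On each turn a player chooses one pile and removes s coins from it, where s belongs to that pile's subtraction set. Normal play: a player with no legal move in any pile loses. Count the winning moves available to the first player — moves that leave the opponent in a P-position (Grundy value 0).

1

Pile A, S = {1, 3}:
G(0) = 0
G(1) = mex{0} = 1
G(2) = mex{1} = 0
G(3) = mex{0,0} = 1
G(4) = mex{1,1} = 0
G(5) = mex{0,0} = 1
G(6) = mex{1,1} = 0
G(7) = mex{0,0} = 1
G(8) = mex{1,1} = 0
G(9) = mex{0,0} = 1
G(10) = mex{1,1} = 0
G(11) = mex{0,0} = 1
G(12) = mex{1,1} = 0
G(13) = mex{0,0} = 1
G(14) = mex{1,1} = 0
G(15) = mex{0,0} = 1
G(16) = mex{1,1} = 0
G(17) = mex{0,0} = 1
G(18) = mex{1,1} = 0
G(19) = mex{0,0} = 1
G(20) = mex{1,1} = 0
G(21) = mex{0,0} = 1
G(22) = mex{1,1} = 0
G(23) = mex{0,0} = 1
G(24) = mex{1,1} = 0
G(25) = mex{0,0} = 1
G(26) = mex{1,1} = 0
G_A(26) = 0.
Pile B, S = {3, 6, 7, 8}:
G(0) = 0
G(1) = mex{} = 0
G(2) = mex{} = 0
G(3) = mex{0} = 1
G(4) = mex{0} = 1
G(5) = mex{0} = 1
G(6) = mex{1,0} = 2
G(7) = mex{1,0,0} = 2
G(8) = mex{1,0,0,0} = 2
G(9) = mex{2,1,0,0} = 3
G(10) = mex{2,1,1,0} = 3
G(11) = mex{2,1,1,1} = 0
G(12) = mex{3,2,1,1} = 0
G(13) = mex{3,2,2,1} = 0
G(14) = mex{0,2,2,2} = 1
G(15) = mex{0,3,2,2} = 1
G(16) = mex{0,3,3,2} = 1
G(17) = mex{1,0,3,3} = 2
G(18) = mex{1,0,0,3} = 2
G_B(18) = 2.
Pile C, S = {3, 7, 8, 9}:
n :  0  1  2  3  4  5  6  7  8  9 10 11 12 13 14 15 16 17 18 19 20 21 22 23 24 25
G :  0  0  0  1  1  1  0  2  2  1  3  3  0  2  4  1  0  0  0  1  1  1  0  2  2  1
G_C(25) = 1.
Combined Grundy value = 0 ⊕ 2 ⊕ 1 = 3.
A winning move leaves total XOR = 0, i.e. changes one component's Grundy value g to g ⊕ X where X is the current total.
Pile A: need g' = 0⊕3 = 3. Options: 26−1→G=1, 26−3→G=1. Hits: 0.
Pile B: need g' = 2⊕3 = 1. Options: 18−3→G=1, 18−6→G=0, 18−7→G=0, 18−8→G=3. Hits: 1.
Pile C: need g' = 1⊕3 = 2. Options: 25−3→G=0, 25−7→G=0, 25−8→G=0, 25−9→G=0. Hits: 0.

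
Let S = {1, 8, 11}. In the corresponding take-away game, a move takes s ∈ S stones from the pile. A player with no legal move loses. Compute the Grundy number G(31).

n :  0  1  2  3  4  5  6  7  8  9 10 11 12 13 14 15 16 17 18 19 20 21 22 23 24 25 26 27 28 29 30 31
G :  0  1  0  1  0  1  0  1  2  0  1  2  3  2  3  2  0  1  0  1  2  0  1  0  1  0  1  2  0  1  0  1

1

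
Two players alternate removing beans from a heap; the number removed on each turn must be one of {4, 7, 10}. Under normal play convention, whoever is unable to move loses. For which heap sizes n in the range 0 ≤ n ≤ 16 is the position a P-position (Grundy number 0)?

G(0) = 0
G(1) = mex{} = 0
G(2) = mex{} = 0
G(3) = mex{} = 0
G(4) = mex{0} = 1
G(5) = mex{0} = 1
G(6) = mex{0} = 1
G(7) = mex{0,0} = 1
G(8) = mex{1,0} = 2
G(9) = mex{1,0} = 2
G(10) = mex{1,0,0} = 2
G(11) = mex{1,1,0} = 2
G(12) = mex{2,1,0} = 3
G(13) = mex{2,1,0} = 3
G(14) = mex{2,1,1} = 0
G(15) = mex{2,2,1} = 0
G(16) = mex{3,2,1} = 0
P-positions are exactly the n with G(n) = 0.

0, 1, 2, 3, 14, 15, 16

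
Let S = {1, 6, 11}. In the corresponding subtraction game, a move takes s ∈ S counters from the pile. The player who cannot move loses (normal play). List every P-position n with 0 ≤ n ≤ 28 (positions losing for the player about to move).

0, 2, 4, 7, 9, 12, 14, 16, 19, 21, 24, 26, 28

n :  0  1  2  3  4  5  6  7  8  9 10 11 12 13 14 15 16 17 18 19 20 21 22 23 24 25 26 27 28
G :  0  1  0  1  0  1  2  0  1  0  1  2  0  1  0  1  0  1  2  0  1  0  1  2  0  1  0  1  0
P-positions are exactly the n with G(n) = 0.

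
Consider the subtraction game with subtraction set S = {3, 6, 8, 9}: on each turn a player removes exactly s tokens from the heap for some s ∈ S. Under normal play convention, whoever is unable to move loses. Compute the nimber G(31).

2

G(0) = 0
G(1) = mex{} = 0
G(2) = mex{} = 0
G(3) = mex{0} = 1
G(4) = mex{0} = 1
G(5) = mex{0} = 1
G(6) = mex{1,0} = 2
G(7) = mex{1,0} = 2
G(8) = mex{1,0,0} = 2
G(9) = mex{2,1,0,0} = 3
G(10) = mex{2,1,0,0} = 3
G(11) = mex{2,1,1,0} = 3
G(12) = mex{3,2,1,1} = 0
G(13) = mex{3,2,1,1} = 0
G(14) = mex{3,2,2,1} = 0
G(15) = mex{0,3,2,2} = 1
G(16) = mex{0,3,2,2} = 1
G(17) = mex{0,3,3,2} = 1
G(18) = mex{1,0,3,3} = 2
G(19) = mex{1,0,3,3} = 2
G(20) = mex{1,0,0,3} = 2
G(21) = mex{2,1,0,0} = 3
G(22) = mex{2,1,0,0} = 3
G(23) = mex{2,1,1,0} = 3
G(24) = mex{3,2,1,1} = 0
G(25) = mex{3,2,1,1} = 0
G(26) = mex{3,2,2,1} = 0
G(27) = mex{0,3,2,2} = 1
G(28) = mex{0,3,2,2} = 1
G(29) = mex{0,3,3,2} = 1
G(30) = mex{1,0,3,3} = 2
G(31) = mex{1,0,3,3} = 2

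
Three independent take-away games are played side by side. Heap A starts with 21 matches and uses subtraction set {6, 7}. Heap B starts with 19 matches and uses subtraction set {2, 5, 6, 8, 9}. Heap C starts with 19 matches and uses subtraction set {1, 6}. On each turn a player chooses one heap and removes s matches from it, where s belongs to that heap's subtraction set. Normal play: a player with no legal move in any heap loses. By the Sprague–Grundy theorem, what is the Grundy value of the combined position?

Heap A, S = {6, 7}:
G(0) = 0
G(1) = mex{} = 0
G(2) = mex{} = 0
G(3) = mex{} = 0
G(4) = mex{} = 0
G(5) = mex{} = 0
G(6) = mex{0} = 1
G(7) = mex{0,0} = 1
G(8) = mex{0,0} = 1
G(9) = mex{0,0} = 1
G(10) = mex{0,0} = 1
G(11) = mex{0,0} = 1
G(12) = mex{1,0} = 2
G(13) = mex{1,1} = 0
G(14) = mex{1,1} = 0
G(15) = mex{1,1} = 0
G(16) = mex{1,1} = 0
G(17) = mex{1,1} = 0
G(18) = mex{2,1} = 0
G(19) = mex{0,2} = 1
G(20) = mex{0,0} = 1
G(21) = mex{0,0} = 1
G_A(21) = 1.
Heap B, S = {2, 5, 6, 8, 9}:
n :  0  1  2  3  4  5  6  7  8  9 10 11 12 13 14 15 16 17 18 19
G :  0  0  1  1  0  2  1  3  2  2  3  0  2  1  0  0  1  1  0  2
G_B(19) = 2.
Heap C, S = {1, 6}:
n :  0  1  2  3  4  5  6  7  8  9 10 11 12 13 14 15 16 17 18 19
G :  0  1  0  1  0  1  2  0  1  0  1  0  1  2  0  1  0  1  0  1
G_C(19) = 1.
Combined Grundy value = 1 ⊕ 2 ⊕ 1 = 2.

2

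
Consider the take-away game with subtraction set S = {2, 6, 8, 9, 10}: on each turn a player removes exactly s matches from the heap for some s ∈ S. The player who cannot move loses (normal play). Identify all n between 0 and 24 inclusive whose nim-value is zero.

0, 1, 4, 5, 16, 17, 20, 21

G(0) = 0
G(1) = mex{} = 0
G(2) = mex{0} = 1
G(3) = mex{0} = 1
G(4) = mex{1} = 0
G(5) = mex{1} = 0
G(6) = mex{0,0} = 1
G(7) = mex{0,0} = 1
G(8) = mex{1,1,0} = 2
G(9) = mex{1,1,0,0} = 2
G(10) = mex{2,0,1,0,0} = 3
G(11) = mex{2,0,1,1,0} = 3
G(12) = mex{3,1,0,1,1} = 2
G(13) = mex{3,1,0,0,1} = 2
G(14) = mex{2,2,1,0,0} = 3
G(15) = mex{2,2,1,1,0} = 3
G(16) = mex{3,3,2,1,1} = 0
G(17) = mex{3,3,2,2,1} = 0
G(18) = mex{0,2,3,2,2} = 1
G(19) = mex{0,2,3,3,2} = 1
G(20) = mex{1,3,2,3,3} = 0
G(21) = mex{1,3,2,2,3} = 0
G(22) = mex{0,0,3,2,2} = 1
G(23) = mex{0,0,3,3,2} = 1
G(24) = mex{1,1,0,3,3} = 2
P-positions are exactly the n with G(n) = 0.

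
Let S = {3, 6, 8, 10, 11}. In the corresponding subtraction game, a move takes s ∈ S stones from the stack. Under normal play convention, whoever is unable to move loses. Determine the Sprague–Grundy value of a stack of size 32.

n :  0  1  2  3  4  5  6  7  8  9 10 11 12 13 14 15 16 17 18 19 20 21 22 23 24 25 26 27 28 29 30 31 32
G :  0  0  0  1  1  1  2  2  2  3  3  3  4  4  0  0  0  1  1  1  2  2  2  3  3  3  4  4  0  0  0  1  1

1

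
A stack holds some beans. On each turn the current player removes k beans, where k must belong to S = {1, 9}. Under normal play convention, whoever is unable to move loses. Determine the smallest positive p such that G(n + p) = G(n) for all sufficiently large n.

n :  0  1  2  3  4  5  6  7  8  9 10 11 12 13 14
G :  0  1  0  1  0  1  0  1  0  1  0  1  0  1  0
G(n+2) = G(n) holds for n = 0,…,8 (a full window of length max(S) = 9), so the sequence is purely periodic with period 2.

2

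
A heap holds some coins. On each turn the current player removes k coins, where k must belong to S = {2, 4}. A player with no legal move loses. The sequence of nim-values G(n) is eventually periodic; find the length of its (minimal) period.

G(0) = 0
G(1) = mex{} = 0
G(2) = mex{0} = 1
G(3) = mex{0} = 1
G(4) = mex{1,0} = 2
G(5) = mex{1,0} = 2
G(6) = mex{2,1} = 0
G(7) = mex{2,1} = 0
G(8) = mex{0,2} = 1
G(9) = mex{0,2} = 1
G(10) = mex{1,0} = 2
G(11) = mex{1,0} = 2
G(12) = mex{2,1} = 0
G(13) = mex{2,1} = 0
G(14) = mex{0,2} = 1
G(n+6) = G(n) holds for n = 0,…,3 (a full window of length max(S) = 4), so the sequence is purely periodic with period 6.

6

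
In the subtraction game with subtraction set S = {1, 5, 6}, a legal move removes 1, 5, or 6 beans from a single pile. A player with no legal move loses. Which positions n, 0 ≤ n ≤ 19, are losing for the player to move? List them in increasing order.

n :  0  1  2  3  4  5  6  7  8  9 10 11 12 13 14 15 16 17 18 19
G :  0  1  0  1  0  1  2  3  2  3  2  0  1  0  1  0  1  2  3  2
P-positions are exactly the n with G(n) = 0.

0, 2, 4, 11, 13, 15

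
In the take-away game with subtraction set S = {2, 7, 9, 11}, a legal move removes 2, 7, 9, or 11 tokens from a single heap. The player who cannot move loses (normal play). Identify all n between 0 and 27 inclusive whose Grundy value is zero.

0, 1, 4, 5, 17, 18, 21, 22

n :  0  1  2  3  4  5  6  7  8  9 10 11 12 13 14 15 16 17 18 19 20 21 22 23 24 25 26 27
G :  0  0  1  1  0  0  1  1  2  2  3  3  2  2  3  3  4  0  0  1  1  0  0  1  1  2  2  3
P-positions are exactly the n with G(n) = 0.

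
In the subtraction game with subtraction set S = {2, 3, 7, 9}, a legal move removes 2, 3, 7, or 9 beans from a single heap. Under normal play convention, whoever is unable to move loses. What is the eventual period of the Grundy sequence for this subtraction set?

16

n :  0  1  2  3  4  5  6  7  8  9 10 11 12 13 14 15 16 17 18 19 20 21 22 23 24 25 26 27 28 29 30 31 32 33
G :  0  0  1  1  2  0  0  1  1  2  2  0  3  1  2  2  0  0  1  1  2  0  0  1  1  2  2  0  3  1  2  2  0  0
G(n+16) = G(n) holds for n = 0,…,8 (a full window of length max(S) = 9), so the sequence is purely periodic with period 16.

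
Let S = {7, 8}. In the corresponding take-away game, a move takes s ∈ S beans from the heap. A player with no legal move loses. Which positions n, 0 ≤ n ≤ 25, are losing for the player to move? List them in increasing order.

0, 1, 2, 3, 4, 5, 6, 15, 16, 17, 18, 19, 20, 21

n :  0  1  2  3  4  5  6  7  8  9 10 11 12 13 14 15 16 17 18 19 20 21 22 23 24 25
G :  0  0  0  0  0  0  0  1  1  1  1  1  1  1  2  0  0  0  0  0  0  0  1  1  1  1
P-positions are exactly the n with G(n) = 0.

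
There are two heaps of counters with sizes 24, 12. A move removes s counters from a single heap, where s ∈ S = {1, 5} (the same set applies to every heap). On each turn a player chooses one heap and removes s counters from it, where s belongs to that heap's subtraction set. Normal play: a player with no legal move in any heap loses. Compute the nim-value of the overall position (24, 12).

All heaps use S = {1, 5}:
n :  0  1  2  3  4  5  6  7  8  9 10 11 12 13 14 15 16 17 18 19 20 21 22 23 24
G :  0  1  0  1  0  1  0  1  0  1  0  1  0  1  0  1  0  1  0  1  0  1  0  1  0
Heap A: G(24) = 0.
Heap B: G(12) = 0.
Combined Grundy value = 0 ⊕ 0 = 0.

0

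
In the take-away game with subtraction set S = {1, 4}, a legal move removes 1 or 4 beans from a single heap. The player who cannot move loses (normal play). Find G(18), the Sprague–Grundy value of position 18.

1

n :  0  1  2  3  4  5  6  7  8  9 10 11 12 13 14 15 16 17 18
G :  0  1  0  1  2  0  1  0  1  2  0  1  0  1  2  0  1  0  1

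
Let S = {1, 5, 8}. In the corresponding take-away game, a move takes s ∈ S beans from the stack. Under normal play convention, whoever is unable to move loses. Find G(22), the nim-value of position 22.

3

G(0) = 0
G(1) = mex{0} = 1
G(2) = mex{1} = 0
G(3) = mex{0} = 1
G(4) = mex{1} = 0
G(5) = mex{0,0} = 1
G(6) = mex{1,1} = 0
G(7) = mex{0,0} = 1
G(8) = mex{1,1,0} = 2
G(9) = mex{2,0,1} = 3
G(10) = mex{3,1,0} = 2
G(11) = mex{2,0,1} = 3
G(12) = mex{3,1,0} = 2
G(13) = mex{2,2,1} = 0
G(14) = mex{0,3,0} = 1
G(15) = mex{1,2,1} = 0
G(16) = mex{0,3,2} = 1
G(17) = mex{1,2,3} = 0
G(18) = mex{0,0,2} = 1
G(19) = mex{1,1,3} = 0
G(20) = mex{0,0,2} = 1
G(21) = mex{1,1,0} = 2
G(22) = mex{2,0,1} = 3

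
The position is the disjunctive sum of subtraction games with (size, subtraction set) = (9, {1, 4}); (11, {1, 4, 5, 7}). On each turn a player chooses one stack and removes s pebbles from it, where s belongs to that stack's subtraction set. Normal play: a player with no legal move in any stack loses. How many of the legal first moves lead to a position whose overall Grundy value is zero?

3

Stack A, S = {1, 4}:
n : 0 1 2 3 4 5 6 7 8 9
G : 0 1 0 1 2 0 1 0 1 2
G_A(9) = 2.
Stack B, S = {1, 4, 5, 7}:
G(0) = 0
G(1) = mex{0} = 1
G(2) = mex{1} = 0
G(3) = mex{0} = 1
G(4) = mex{1,0} = 2
G(5) = mex{2,1,0} = 3
G(6) = mex{3,0,1} = 2
G(7) = mex{2,1,0,0} = 3
G(8) = mex{3,2,1,1} = 0
G(9) = mex{0,3,2,0} = 1
G(10) = mex{1,2,3,1} = 0
G(11) = mex{0,3,2,2} = 1
G_B(11) = 1.
Combined Grundy value = 2 ⊕ 1 = 3.
A winning move leaves total XOR = 0, i.e. changes one component's Grundy value g to g ⊕ X where X is the current total.
Stack A: need g' = 2⊕3 = 1. Options: 9−1→G=1, 9−4→G=0. Hits: 1.
Stack B: need g' = 1⊕3 = 2. Options: 11−1→G=0, 11−4→G=3, 11−5→G=2, 11−7→G=2. Hits: 2.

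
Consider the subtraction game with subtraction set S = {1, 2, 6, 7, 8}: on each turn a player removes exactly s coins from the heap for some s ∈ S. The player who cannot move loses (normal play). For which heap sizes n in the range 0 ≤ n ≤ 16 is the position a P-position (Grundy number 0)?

n :  0  1  2  3  4  5  6  7  8  9 10 11 12 13 14 15 16
G :  0  1  2  0  1  2  3  4  5  3  4  5  0  1  2  0  1
P-positions are exactly the n with G(n) = 0.

0, 3, 12, 15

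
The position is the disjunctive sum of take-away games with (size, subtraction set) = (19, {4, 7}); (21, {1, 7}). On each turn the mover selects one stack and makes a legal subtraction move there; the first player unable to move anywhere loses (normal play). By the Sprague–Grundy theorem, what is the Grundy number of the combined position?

Stack A, S = {4, 7}:
n :  0  1  2  3  4  5  6  7  8  9 10 11 12 13 14 15 16 17 18 19
G :  0  0  0  0  1  1  1  1  2  2  2  0  0  0  0  1  1  1  1  2
G_A(19) = 2.
Stack B, S = {1, 7}:
G(0) = 0
G(1) = mex{0} = 1
G(2) = mex{1} = 0
G(3) = mex{0} = 1
G(4) = mex{1} = 0
G(5) = mex{0} = 1
G(6) = mex{1} = 0
G(7) = mex{0,0} = 1
G(8) = mex{1,1} = 0
G(9) = mex{0,0} = 1
G(10) = mex{1,1} = 0
G(11) = mex{0,0} = 1
G(12) = mex{1,1} = 0
G(13) = mex{0,0} = 1
G(14) = mex{1,1} = 0
G(15) = mex{0,0} = 1
G(16) = mex{1,1} = 0
G(17) = mex{0,0} = 1
G(18) = mex{1,1} = 0
G(19) = mex{0,0} = 1
G(20) = mex{1,1} = 0
G(21) = mex{0,0} = 1
G_B(21) = 1.
Combined Grundy value = 2 ⊕ 1 = 3.

3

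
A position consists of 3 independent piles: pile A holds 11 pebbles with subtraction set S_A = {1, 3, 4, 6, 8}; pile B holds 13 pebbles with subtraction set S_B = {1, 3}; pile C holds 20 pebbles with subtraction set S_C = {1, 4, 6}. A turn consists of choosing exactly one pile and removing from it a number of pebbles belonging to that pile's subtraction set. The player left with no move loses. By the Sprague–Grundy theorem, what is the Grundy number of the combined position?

Pile A, S = {1, 3, 4, 6, 8}:
G(0) = 0
G(1) = mex{0} = 1
G(2) = mex{1} = 0
G(3) = mex{0,0} = 1
G(4) = mex{1,1,0} = 2
G(5) = mex{2,0,1} = 3
G(6) = mex{3,1,0,0} = 2
G(7) = mex{2,2,1,1} = 0
G(8) = mex{0,3,2,0,0} = 1
G(9) = mex{1,2,3,1,1} = 0
G(10) = mex{0,0,2,2,0} = 1
G(11) = mex{1,1,0,3,1} = 2
G_A(11) = 2.
Pile B, S = {1, 3}:
G(0) = 0
G(1) = mex{0} = 1
G(2) = mex{1} = 0
G(3) = mex{0,0} = 1
G(4) = mex{1,1} = 0
G(5) = mex{0,0} = 1
G(6) = mex{1,1} = 0
G(7) = mex{0,0} = 1
G(8) = mex{1,1} = 0
G(9) = mex{0,0} = 1
G(10) = mex{1,1} = 0
G(11) = mex{0,0} = 1
G(12) = mex{1,1} = 0
G(13) = mex{0,0} = 1
G_B(13) = 1.
Pile C, S = {1, 4, 6}:
G(0) = 0
G(1) = mex{0} = 1
G(2) = mex{1} = 0
G(3) = mex{0} = 1
G(4) = mex{1,0} = 2
G(5) = mex{2,1} = 0
G(6) = mex{0,0,0} = 1
G(7) = mex{1,1,1} = 0
G(8) = mex{0,2,0} = 1
G(9) = mex{1,0,1} = 2
G(10) = mex{2,1,2} = 0
G(11) = mex{0,0,0} = 1
G(12) = mex{1,1,1} = 0
G(13) = mex{0,2,0} = 1
G(14) = mex{1,0,1} = 2
G(15) = mex{2,1,2} = 0
G(16) = mex{0,0,0} = 1
G(17) = mex{1,1,1} = 0
G(18) = mex{0,2,0} = 1
G(19) = mex{1,0,1} = 2
G(20) = mex{2,1,2} = 0
G_C(20) = 0.
Combined Grundy value = 2 ⊕ 1 ⊕ 0 = 3.

3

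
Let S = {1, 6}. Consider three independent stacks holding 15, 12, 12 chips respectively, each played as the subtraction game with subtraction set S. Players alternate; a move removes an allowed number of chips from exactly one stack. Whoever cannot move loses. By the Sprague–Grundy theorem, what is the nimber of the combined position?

1

All stacks use S = {1, 6}:
n :  0  1  2  3  4  5  6  7  8  9 10 11 12 13 14 15
G :  0  1  0  1  0  1  2  0  1  0  1  0  1  2  0  1
Stack A: G(15) = 1.
Stack B: G(12) = 1.
Stack C: G(12) = 1.
Combined Grundy value = 1 ⊕ 1 ⊕ 1 = 1.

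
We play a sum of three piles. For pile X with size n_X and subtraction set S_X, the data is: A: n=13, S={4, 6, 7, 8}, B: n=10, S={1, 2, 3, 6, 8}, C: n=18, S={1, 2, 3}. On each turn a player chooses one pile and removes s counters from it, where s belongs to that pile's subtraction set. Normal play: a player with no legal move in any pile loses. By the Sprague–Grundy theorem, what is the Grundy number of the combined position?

Pile A, S = {4, 6, 7, 8}:
G(0) = 0
G(1) = mex{} = 0
G(2) = mex{} = 0
G(3) = mex{} = 0
G(4) = mex{0} = 1
G(5) = mex{0} = 1
G(6) = mex{0,0} = 1
G(7) = mex{0,0,0} = 1
G(8) = mex{1,0,0,0} = 2
G(9) = mex{1,0,0,0} = 2
G(10) = mex{1,1,0,0} = 2
G(11) = mex{1,1,1,0} = 2
G(12) = mex{2,1,1,1} = 0
G(13) = mex{2,1,1,1} = 0
G_A(13) = 0.
Pile B, S = {1, 2, 3, 6, 8}:
n :  0  1  2  3  4  5  6  7  8  9 10
G :  0  1  2  3  0  1  2  3  4  0  1
G_B(10) = 1.
Pile C, S = {1, 2, 3}:
n :  0  1  2  3  4  5  6  7  8  9 10 11 12 13 14 15 16 17 18
G :  0  1  2  3  0  1  2  3  0  1  2  3  0  1  2  3  0  1  2
G_C(18) = 2.
Combined Grundy value = 0 ⊕ 1 ⊕ 2 = 3.

3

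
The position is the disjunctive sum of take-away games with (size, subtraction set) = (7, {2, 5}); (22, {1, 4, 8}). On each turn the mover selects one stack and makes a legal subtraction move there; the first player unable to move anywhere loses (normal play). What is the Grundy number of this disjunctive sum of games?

Stack A, S = {2, 5}:
n : 0 1 2 3 4 5 6 7
G : 0 0 1 1 0 2 1 0
G_A(7) = 0.
Stack B, S = {1, 4, 8}:
n :  0  1  2  3  4  5  6  7  8  9 10 11 12 13 14 15 16 17 18 19 20 21 22
G :  0  1  0  1  2  0  1  0  1  2  3  2  0  1  0  1  2  0  1  0  1  2  3
G_B(22) = 3.
Combined Grundy value = 0 ⊕ 3 = 3.

3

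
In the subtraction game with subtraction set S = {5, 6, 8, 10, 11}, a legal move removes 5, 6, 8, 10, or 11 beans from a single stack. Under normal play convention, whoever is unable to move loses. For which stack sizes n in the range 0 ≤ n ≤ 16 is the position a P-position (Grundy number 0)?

n :  0  1  2  3  4  5  6  7  8  9 10 11 12 13 14 15 16
G :  0  0  0  0  0  1  1  1  1  1  2  2  2  2  2  3  0
P-positions are exactly the n with G(n) = 0.

0, 1, 2, 3, 4, 16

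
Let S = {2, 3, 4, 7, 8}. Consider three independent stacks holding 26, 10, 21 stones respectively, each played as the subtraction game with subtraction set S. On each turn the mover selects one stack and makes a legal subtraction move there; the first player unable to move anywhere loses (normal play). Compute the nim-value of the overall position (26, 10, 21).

2

All stacks use S = {2, 3, 4, 7, 8}:
G(0) = 0
G(1) = mex{} = 0
G(2) = mex{0} = 1
G(3) = mex{0,0} = 1
G(4) = mex{1,0,0} = 2
G(5) = mex{1,1,0} = 2
G(6) = mex{2,1,1} = 0
G(7) = mex{2,2,1,0} = 3
G(8) = mex{0,2,2,0,0} = 1
G(9) = mex{3,0,2,1,0} = 4
G(10) = mex{1,3,0,1,1} = 2
G(11) = mex{4,1,3,2,1} = 0
G(12) = mex{2,4,1,2,2} = 0
G(13) = mex{0,2,4,0,2} = 1
G(14) = mex{0,0,2,3,0} = 1
G(15) = mex{1,0,0,1,3} = 2
G(16) = mex{1,1,0,4,1} = 2
G(17) = mex{2,1,1,2,4} = 0
G(18) = mex{2,2,1,0,2} = 3
G(19) = mex{0,2,2,0,0} = 1
G(20) = mex{3,0,2,1,0} = 4
G(21) = mex{1,3,0,1,1} = 2
G(22) = mex{4,1,3,2,1} = 0
G(23) = mex{2,4,1,2,2} = 0
G(24) = mex{0,2,4,0,2} = 1
G(25) = mex{0,0,2,3,0} = 1
G(26) = mex{1,0,0,1,3} = 2
Stack A: G(26) = 2.
Stack B: G(10) = 2.
Stack C: G(21) = 2.
Combined Grundy value = 2 ⊕ 2 ⊕ 2 = 2.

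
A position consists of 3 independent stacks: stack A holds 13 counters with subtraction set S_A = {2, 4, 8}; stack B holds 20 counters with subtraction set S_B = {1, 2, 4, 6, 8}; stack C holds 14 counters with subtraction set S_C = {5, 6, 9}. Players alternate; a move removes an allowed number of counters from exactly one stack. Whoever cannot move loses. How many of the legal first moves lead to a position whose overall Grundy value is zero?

0

Stack A, S = {2, 4, 8}:
n :  0  1  2  3  4  5  6  7  8  9 10 11 12 13
G :  0  0  1  1  2  2  0  0  1  1  2  2  0  0
G_A(13) = 0.
Stack B, S = {1, 2, 4, 6, 8}:
n :  0  1  2  3  4  5  6  7  8  9 10 11 12 13 14 15 16 17 18 19 20
G :  0  1  2  0  1  2  3  4  5  3  0  1  2  0  1  2  3  4  5  3  0
G_B(20) = 0.
Stack C, S = {5, 6, 9}:
n :  0  1  2  3  4  5  6  7  8  9 10 11 12 13 14
G :  0  0  0  0  0  1  1  1  1  1  2  2  2  2  0
G_C(14) = 0.
Combined Grundy value = 0 ⊕ 0 ⊕ 0 = 0.
A winning move leaves total XOR = 0, i.e. changes one component's Grundy value g to g ⊕ X where X is the current total.
Stack A: target g' = 0⊕0 = 0, but every legal move changes the Grundy value (mex property), so 0 moves.
Stack B: target g' = 0⊕0 = 0, but every legal move changes the Grundy value (mex property), so 0 moves.
Stack C: target g' = 0⊕0 = 0, but every legal move changes the Grundy value (mex property), so 0 moves.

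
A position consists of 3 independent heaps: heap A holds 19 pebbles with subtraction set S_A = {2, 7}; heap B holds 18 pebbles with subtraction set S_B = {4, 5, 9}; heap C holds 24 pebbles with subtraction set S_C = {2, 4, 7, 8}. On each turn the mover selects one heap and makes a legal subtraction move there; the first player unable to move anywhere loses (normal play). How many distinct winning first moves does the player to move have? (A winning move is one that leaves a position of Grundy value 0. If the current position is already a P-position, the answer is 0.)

Heap A, S = {2, 7}:
n :  0  1  2  3  4  5  6  7  8  9 10 11 12 13 14 15 16 17 18 19
G :  0  0  1  1  0  0  1  1  2  0  0  1  1  0  0  1  1  2  0  0
G_A(19) = 0.
Heap B, S = {4, 5, 9}:
G(0) = 0
G(1) = mex{} = 0
G(2) = mex{} = 0
G(3) = mex{} = 0
G(4) = mex{0} = 1
G(5) = mex{0,0} = 1
G(6) = mex{0,0} = 1
G(7) = mex{0,0} = 1
G(8) = mex{1,0} = 2
G(9) = mex{1,1,0} = 2
G(10) = mex{1,1,0} = 2
G(11) = mex{1,1,0} = 2
G(12) = mex{2,1,0} = 3
G(13) = mex{2,2,1} = 0
G(14) = mex{2,2,1} = 0
G(15) = mex{2,2,1} = 0
G(16) = mex{3,2,1} = 0
G(17) = mex{0,3,2} = 1
G(18) = mex{0,0,2} = 1
G_B(18) = 1.
Heap C, S = {2, 4, 7, 8}:
G(0) = 0
G(1) = mex{} = 0
G(2) = mex{0} = 1
G(3) = mex{0} = 1
G(4) = mex{1,0} = 2
G(5) = mex{1,0} = 2
G(6) = mex{2,1} = 0
G(7) = mex{2,1,0} = 3
G(8) = mex{0,2,0,0} = 1
G(9) = mex{3,2,1,0} = 4
G(10) = mex{1,0,1,1} = 2
G(11) = mex{4,3,2,1} = 0
G(12) = mex{2,1,2,2} = 0
G(13) = mex{0,4,0,2} = 1
G(14) = mex{0,2,3,0} = 1
G(15) = mex{1,0,1,3} = 2
G(16) = mex{1,0,4,1} = 2
G(17) = mex{2,1,2,4} = 0
G(18) = mex{2,1,0,2} = 3
G(19) = mex{0,2,0,0} = 1
G(20) = mex{3,2,1,0} = 4
G(21) = mex{1,0,1,1} = 2
G(22) = mex{4,3,2,1} = 0
G(23) = mex{2,1,2,2} = 0
G(24) = mex{0,4,0,2} = 1
G_C(24) = 1.
Combined Grundy value = 0 ⊕ 1 ⊕ 1 = 0.
A winning move leaves total XOR = 0, i.e. changes one component's Grundy value g to g ⊕ X where X is the current total.
Heap A: target g' = 0⊕0 = 0, but every legal move changes the Grundy value (mex property), so 0 moves.
Heap B: target g' = 1⊕0 = 1, but every legal move changes the Grundy value (mex property), so 0 moves.
Heap C: target g' = 1⊕0 = 1, but every legal move changes the Grundy value (mex property), so 0 moves.

0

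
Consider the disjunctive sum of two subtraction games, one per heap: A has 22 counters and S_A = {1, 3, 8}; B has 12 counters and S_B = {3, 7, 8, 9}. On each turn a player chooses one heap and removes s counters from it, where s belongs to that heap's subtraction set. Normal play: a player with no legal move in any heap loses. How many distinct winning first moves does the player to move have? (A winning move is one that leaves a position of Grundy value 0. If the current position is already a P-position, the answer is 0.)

Heap A, S = {1, 3, 8}:
n :  0  1  2  3  4  5  6  7  8  9 10 11 12 13 14 15 16 17 18 19 20 21 22
G :  0  1  0  1  0  1  0  1  2  3  2  0  1  0  1  0  1  0  1  2  3  2  0
G_A(22) = 0.
Heap B, S = {3, 7, 8, 9}:
n :  0  1  2  3  4  5  6  7  8  9 10 11 12
G :  0  0  0  1  1  1  0  2  2  1  3  3  0
G_B(12) = 0.
Combined Grundy value = 0 ⊕ 0 = 0.
A winning move leaves total XOR = 0, i.e. changes one component's Grundy value g to g ⊕ X where X is the current total.
Heap A: target g' = 0⊕0 = 0, but every legal move changes the Grundy value (mex property), so 0 moves.
Heap B: target g' = 0⊕0 = 0, but every legal move changes the Grundy value (mex property), so 0 moves.

0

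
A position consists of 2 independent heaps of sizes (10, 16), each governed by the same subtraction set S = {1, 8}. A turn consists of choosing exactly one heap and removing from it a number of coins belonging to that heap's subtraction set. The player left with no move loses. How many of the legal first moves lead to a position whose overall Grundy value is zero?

0

All heaps use S = {1, 8}:
n :  0  1  2  3  4  5  6  7  8  9 10 11 12 13 14 15 16
G :  0  1  0  1  0  1  0  1  2  0  1  0  1  0  1  0  1
Heap A: G(10) = 1.
Heap B: G(16) = 1.
Combined Grundy value = 1 ⊕ 1 = 0.
A winning move leaves total XOR = 0, i.e. changes one component's Grundy value g to g ⊕ X where X is the current total.
Heap A: target g' = 1⊕0 = 1, but every legal move changes the Grundy value (mex property), so 0 moves.
Heap B: target g' = 1⊕0 = 1, but every legal move changes the Grundy value (mex property), so 0 moves.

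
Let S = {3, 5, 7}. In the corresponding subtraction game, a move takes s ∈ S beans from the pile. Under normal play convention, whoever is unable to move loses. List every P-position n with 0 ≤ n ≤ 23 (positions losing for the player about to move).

0, 1, 2, 10, 11, 12, 20, 21, 22

n :  0  1  2  3  4  5  6  7  8  9 10 11 12 13 14 15 16 17 18 19 20 21 22 23
G :  0  0  0  1  1  1  2  2  2  3  0  0  0  1  1  1  2  2  2  3  0  0  0  1
P-positions are exactly the n with G(n) = 0.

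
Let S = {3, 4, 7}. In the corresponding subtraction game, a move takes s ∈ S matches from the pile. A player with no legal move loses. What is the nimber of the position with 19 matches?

n :  0  1  2  3  4  5  6  7  8  9 10 11 12 13 14 15 16 17 18 19
G :  0  0  0  1  1  1  2  2  2  3  0  0  0  1  1  1  2  2  2  3

3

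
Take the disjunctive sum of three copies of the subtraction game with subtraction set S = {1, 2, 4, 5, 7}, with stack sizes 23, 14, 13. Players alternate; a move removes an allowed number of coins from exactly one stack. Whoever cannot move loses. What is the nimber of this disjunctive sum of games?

1

All stacks use S = {1, 2, 4, 5, 7}:
G(0) = 0
G(1) = mex{0} = 1
G(2) = mex{1,0} = 2
G(3) = mex{2,1} = 0
G(4) = mex{0,2,0} = 1
G(5) = mex{1,0,1,0} = 2
G(6) = mex{2,1,2,1} = 0
G(7) = mex{0,2,0,2,0} = 1
G(8) = mex{1,0,1,0,1} = 2
G(9) = mex{2,1,2,1,2} = 0
G(10) = mex{0,2,0,2,0} = 1
G(11) = mex{1,0,1,0,1} = 2
G(12) = mex{2,1,2,1,2} = 0
G(13) = mex{0,2,0,2,0} = 1
G(14) = mex{1,0,1,0,1} = 2
G(15) = mex{2,1,2,1,2} = 0
G(16) = mex{0,2,0,2,0} = 1
G(17) = mex{1,0,1,0,1} = 2
G(18) = mex{2,1,2,1,2} = 0
G(19) = mex{0,2,0,2,0} = 1
G(20) = mex{1,0,1,0,1} = 2
G(21) = mex{2,1,2,1,2} = 0
G(22) = mex{0,2,0,2,0} = 1
G(23) = mex{1,0,1,0,1} = 2
Stack A: G(23) = 2.
Stack B: G(14) = 2.
Stack C: G(13) = 1.
Combined Grundy value = 2 ⊕ 2 ⊕ 1 = 1.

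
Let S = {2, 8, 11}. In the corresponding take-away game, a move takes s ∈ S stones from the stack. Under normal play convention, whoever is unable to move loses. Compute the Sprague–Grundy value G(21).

3

G(0) = 0
G(1) = mex{} = 0
G(2) = mex{0} = 1
G(3) = mex{0} = 1
G(4) = mex{1} = 0
G(5) = mex{1} = 0
G(6) = mex{0} = 1
G(7) = mex{0} = 1
G(8) = mex{1,0} = 2
G(9) = mex{1,0} = 2
G(10) = mex{2,1} = 0
G(11) = mex{2,1,0} = 3
G(12) = mex{0,0,0} = 1
G(13) = mex{3,0,1} = 2
G(14) = mex{1,1,1} = 0
G(15) = mex{2,1,0} = 3
G(16) = mex{0,2,0} = 1
G(17) = mex{3,2,1} = 0
G(18) = mex{1,0,1} = 2
G(19) = mex{0,3,2} = 1
G(20) = mex{2,1,2} = 0
G(21) = mex{1,2,0} = 3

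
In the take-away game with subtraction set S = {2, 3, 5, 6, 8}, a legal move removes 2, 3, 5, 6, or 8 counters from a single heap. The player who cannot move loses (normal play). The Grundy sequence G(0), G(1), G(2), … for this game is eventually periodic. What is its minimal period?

10

G(0) = 0
G(1) = mex{} = 0
G(2) = mex{0} = 1
G(3) = mex{0,0} = 1
G(4) = mex{1,0} = 2
G(5) = mex{1,1,0} = 2
G(6) = mex{2,1,0,0} = 3
G(7) = mex{2,2,1,0} = 3
G(8) = mex{3,2,1,1,0} = 4
G(9) = mex{3,3,2,1,0} = 4
G(10) = mex{4,3,2,2,1} = 0
G(11) = mex{4,4,3,2,1} = 0
G(12) = mex{0,4,3,3,2} = 1
G(13) = mex{0,0,4,3,2} = 1
G(14) = mex{1,0,4,4,3} = 2
G(15) = mex{1,1,0,4,3} = 2
G(16) = mex{2,1,0,0,4} = 3
G(17) = mex{2,2,1,0,4} = 3
G(18) = mex{3,2,1,1,0} = 4
G(19) = mex{3,3,2,1,0} = 4
G(20) = mex{4,3,2,2,1} = 0
G(21) = mex{4,4,3,2,1} = 0
G(n+10) = G(n) holds for n = 0,…,7 (a full window of length max(S) = 8), so the sequence is purely periodic with period 10.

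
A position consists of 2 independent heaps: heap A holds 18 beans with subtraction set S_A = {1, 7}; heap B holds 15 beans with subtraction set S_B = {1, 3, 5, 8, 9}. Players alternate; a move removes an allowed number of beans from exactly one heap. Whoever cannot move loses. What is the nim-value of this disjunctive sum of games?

Heap A, S = {1, 7}:
n :  0  1  2  3  4  5  6  7  8  9 10 11 12 13 14 15 16 17 18
G :  0  1  0  1  0  1  0  1  0  1  0  1  0  1  0  1  0  1  0
G_A(18) = 0.
Heap B, S = {1, 3, 5, 8, 9}:
G(0) = 0
G(1) = mex{0} = 1
G(2) = mex{1} = 0
G(3) = mex{0,0} = 1
G(4) = mex{1,1} = 0
G(5) = mex{0,0,0} = 1
G(6) = mex{1,1,1} = 0
G(7) = mex{0,0,0} = 1
G(8) = mex{1,1,1,0} = 2
G(9) = mex{2,0,0,1,0} = 3
G(10) = mex{3,1,1,0,1} = 2
G(11) = mex{2,2,0,1,0} = 3
G(12) = mex{3,3,1,0,1} = 2
G(13) = mex{2,2,2,1,0} = 3
G(14) = mex{3,3,3,0,1} = 2
G(15) = mex{2,2,2,1,0} = 3
G_B(15) = 3.
Combined Grundy value = 0 ⊕ 3 = 3.

3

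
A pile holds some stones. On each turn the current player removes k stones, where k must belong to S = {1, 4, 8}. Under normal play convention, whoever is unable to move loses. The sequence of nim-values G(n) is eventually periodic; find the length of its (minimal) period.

12

G(0) = 0
G(1) = mex{0} = 1
G(2) = mex{1} = 0
G(3) = mex{0} = 1
G(4) = mex{1,0} = 2
G(5) = mex{2,1} = 0
G(6) = mex{0,0} = 1
G(7) = mex{1,1} = 0
G(8) = mex{0,2,0} = 1
G(9) = mex{1,0,1} = 2
G(10) = mex{2,1,0} = 3
G(11) = mex{3,0,1} = 2
G(12) = mex{2,1,2} = 0
G(13) = mex{0,2,0} = 1
G(14) = mex{1,3,1} = 0
G(15) = mex{0,2,0} = 1
G(16) = mex{1,0,1} = 2
G(17) = mex{2,1,2} = 0
G(18) = mex{0,0,3} = 1
G(19) = mex{1,1,2} = 0
G(20) = mex{0,2,0} = 1
G(21) = mex{1,0,1} = 2
G(22) = mex{2,1,0} = 3
G(23) = mex{3,0,1} = 2
G(24) = mex{2,1,2} = 0
G(25) = mex{0,2,0} = 1
G(n+12) = G(n) holds for n = 0,…,7 (a full window of length max(S) = 8), so the sequence is purely periodic with period 12.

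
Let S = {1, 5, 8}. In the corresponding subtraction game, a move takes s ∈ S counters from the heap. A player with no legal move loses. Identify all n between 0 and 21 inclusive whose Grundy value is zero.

G(0) = 0
G(1) = mex{0} = 1
G(2) = mex{1} = 0
G(3) = mex{0} = 1
G(4) = mex{1} = 0
G(5) = mex{0,0} = 1
G(6) = mex{1,1} = 0
G(7) = mex{0,0} = 1
G(8) = mex{1,1,0} = 2
G(9) = mex{2,0,1} = 3
G(10) = mex{3,1,0} = 2
G(11) = mex{2,0,1} = 3
G(12) = mex{3,1,0} = 2
G(13) = mex{2,2,1} = 0
G(14) = mex{0,3,0} = 1
G(15) = mex{1,2,1} = 0
G(16) = mex{0,3,2} = 1
G(17) = mex{1,2,3} = 0
G(18) = mex{0,0,2} = 1
G(19) = mex{1,1,3} = 0
G(20) = mex{0,0,2} = 1
G(21) = mex{1,1,0} = 2
P-positions are exactly the n with G(n) = 0.

0, 2, 4, 6, 13, 15, 17, 19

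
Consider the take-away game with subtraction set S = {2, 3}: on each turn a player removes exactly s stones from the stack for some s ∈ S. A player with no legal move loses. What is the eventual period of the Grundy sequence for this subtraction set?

G(0) = 0
G(1) = mex{} = 0
G(2) = mex{0} = 1
G(3) = mex{0,0} = 1
G(4) = mex{1,0} = 2
G(5) = mex{1,1} = 0
G(6) = mex{2,1} = 0
G(7) = mex{0,2} = 1
G(8) = mex{0,0} = 1
G(9) = mex{1,0} = 2
G(10) = mex{1,1} = 0
G(11) = mex{2,1} = 0
G(12) = mex{0,2} = 1
G(13) = mex{0,0} = 1
G(14) = mex{1,0} = 2
G(n+5) = G(n) holds for n = 0,…,2 (a full window of length max(S) = 3), so the sequence is purely periodic with period 5.

5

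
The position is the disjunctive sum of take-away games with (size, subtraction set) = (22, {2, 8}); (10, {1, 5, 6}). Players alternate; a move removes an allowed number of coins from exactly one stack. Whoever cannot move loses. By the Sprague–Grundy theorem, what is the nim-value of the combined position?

3

Stack A, S = {2, 8}:
n :  0  1  2  3  4  5  6  7  8  9 10 11 12 13 14 15 16 17 18 19 20 21 22
G :  0  0  1  1  0  0  1  1  2  2  0  0  1  1  0  0  1  1  2  2  0  0  1
G_A(22) = 1.
Stack B, S = {1, 5, 6}:
G(0) = 0
G(1) = mex{0} = 1
G(2) = mex{1} = 0
G(3) = mex{0} = 1
G(4) = mex{1} = 0
G(5) = mex{0,0} = 1
G(6) = mex{1,1,0} = 2
G(7) = mex{2,0,1} = 3
G(8) = mex{3,1,0} = 2
G(9) = mex{2,0,1} = 3
G(10) = mex{3,1,0} = 2
G_B(10) = 2.
Combined Grundy value = 1 ⊕ 2 = 3.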